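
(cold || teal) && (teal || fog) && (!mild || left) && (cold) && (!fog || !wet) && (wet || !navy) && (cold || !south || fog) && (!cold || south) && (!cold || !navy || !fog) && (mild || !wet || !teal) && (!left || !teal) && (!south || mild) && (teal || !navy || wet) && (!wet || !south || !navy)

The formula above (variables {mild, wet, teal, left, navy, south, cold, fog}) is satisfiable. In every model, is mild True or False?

Suppose mild = false.
The clause (cold) is unit, so cold = true.
The clause (south) is unit, so south = true.
Now (!south) is unsatisfied and unit — conflict.
So every satisfying assignment has mild = True.

True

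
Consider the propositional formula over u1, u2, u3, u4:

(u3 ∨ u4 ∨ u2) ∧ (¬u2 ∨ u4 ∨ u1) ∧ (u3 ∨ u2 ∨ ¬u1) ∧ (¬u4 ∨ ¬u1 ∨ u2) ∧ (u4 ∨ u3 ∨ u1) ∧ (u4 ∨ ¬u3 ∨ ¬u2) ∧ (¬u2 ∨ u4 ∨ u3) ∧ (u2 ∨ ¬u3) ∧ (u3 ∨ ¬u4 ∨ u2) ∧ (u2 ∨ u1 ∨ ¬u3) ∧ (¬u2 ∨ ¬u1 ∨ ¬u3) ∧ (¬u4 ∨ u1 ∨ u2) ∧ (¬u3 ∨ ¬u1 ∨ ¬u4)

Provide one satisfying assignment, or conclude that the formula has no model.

u1=False, u2=True, u3=False, u4=True

Try u2 = True.
Try u4 = True.
Try u1 = False.
All clauses hold; u3 can take either value.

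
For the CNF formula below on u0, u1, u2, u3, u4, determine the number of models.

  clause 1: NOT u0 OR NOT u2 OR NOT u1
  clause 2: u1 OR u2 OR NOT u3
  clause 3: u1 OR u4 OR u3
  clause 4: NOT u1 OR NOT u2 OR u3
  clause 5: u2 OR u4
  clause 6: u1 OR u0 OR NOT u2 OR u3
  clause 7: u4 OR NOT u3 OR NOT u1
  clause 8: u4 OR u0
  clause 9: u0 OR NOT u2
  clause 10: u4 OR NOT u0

8

There are 2^5 = 32 truth assignments over (u0, u1, u2, u3, u4).
Split on u3. With u3 = true, the clauses containing u3 are satisfied and NOT u3 drops from the rest; 3 of the 2^4 = 16 assignments to the other variables satisfy what remains.
With u3 = false, by the same count on the reduced clause set, 5 assignments work.
(One model: u0=F, u1=F, u2=F, u3=F, u4=T.)
Total: 3 + 5 = 8.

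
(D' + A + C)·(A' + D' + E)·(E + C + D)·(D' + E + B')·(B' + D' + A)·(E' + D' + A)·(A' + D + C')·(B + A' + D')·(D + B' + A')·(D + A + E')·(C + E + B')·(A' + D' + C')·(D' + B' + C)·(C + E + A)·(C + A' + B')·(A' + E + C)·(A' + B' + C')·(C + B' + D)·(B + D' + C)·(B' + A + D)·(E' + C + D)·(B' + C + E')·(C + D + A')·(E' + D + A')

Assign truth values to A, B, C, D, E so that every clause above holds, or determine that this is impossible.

Try D = 0.
Try E = 0.
The clause (C) is unit, so C = 1.
The clause (A') is unit, so A = 0.
The clause (B') is unit, so B = 0.
All clauses are satisfied.

A: 0; B: 0; C: 1; D: 0; E: 0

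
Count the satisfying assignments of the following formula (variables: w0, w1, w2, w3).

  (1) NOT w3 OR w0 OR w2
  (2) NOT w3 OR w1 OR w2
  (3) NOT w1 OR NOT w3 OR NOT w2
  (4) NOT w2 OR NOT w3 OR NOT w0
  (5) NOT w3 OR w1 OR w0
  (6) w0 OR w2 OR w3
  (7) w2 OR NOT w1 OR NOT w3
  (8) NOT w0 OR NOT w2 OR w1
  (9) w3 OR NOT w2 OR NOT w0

There are 2^4 = 16 truth assignments over (w0, w1, w2, w3).
Check each against the 9 clauses (columns in the order w0, w1, w2, w3):
  F F F F  ✗ fails (w0 OR w2 OR w3)
  F F F T  ✗ fails (NOT w3 OR w0 OR w2)
  F F T F  ✓ satisfies all
  F F T T  ✗ fails (NOT w3 OR w1 OR w0)
  F T F F  ✗ fails (w0 OR w2 OR w3)
  F T F T  ✗ fails (NOT w3 OR w0 OR w2)
  F T T F  ✓ satisfies all
  F T T T  ✗ fails (NOT w1 OR NOT w3 OR NOT w2)
  T F F F  ✓ satisfies all
  T F F T  ✗ fails (NOT w3 OR w1 OR w2)
  T F T F  ✗ fails (NOT w0 OR NOT w2 OR w1)
  T F T T  ✗ fails (NOT w2 OR NOT w3 OR NOT w0)
  T T F F  ✓ satisfies all
  T T F T  ✗ fails (w2 OR NOT w1 OR NOT w3)
  T T T F  ✗ fails (w3 OR NOT w2 OR NOT w0)
  T T T T  ✗ fails (NOT w1 OR NOT w3 OR NOT w2)
4 of the 16 rows are models.

4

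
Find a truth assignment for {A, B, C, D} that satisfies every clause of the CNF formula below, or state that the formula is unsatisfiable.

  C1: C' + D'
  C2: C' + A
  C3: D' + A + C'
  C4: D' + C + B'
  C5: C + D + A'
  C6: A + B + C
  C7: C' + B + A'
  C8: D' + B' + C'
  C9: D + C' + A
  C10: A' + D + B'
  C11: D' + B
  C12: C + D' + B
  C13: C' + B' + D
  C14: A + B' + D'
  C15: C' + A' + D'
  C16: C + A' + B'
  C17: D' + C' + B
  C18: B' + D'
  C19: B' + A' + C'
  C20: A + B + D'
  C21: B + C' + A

Branch on C: set C = 0.
Branch on D: set D = 0.
Unit clause (A') forces A = 0.
Unit clause (B) forces B = 1.
Every clause now holds.

A ↦ 0; B ↦ 1; C ↦ 0; D ↦ 0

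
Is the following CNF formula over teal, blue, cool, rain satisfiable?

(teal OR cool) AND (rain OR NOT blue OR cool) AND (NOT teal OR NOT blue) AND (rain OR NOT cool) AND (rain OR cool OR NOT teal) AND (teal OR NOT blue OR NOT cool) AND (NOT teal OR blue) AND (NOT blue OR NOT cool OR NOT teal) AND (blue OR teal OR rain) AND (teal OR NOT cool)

No, unsatisfiable

Suppose teal = true.
(NOT blue) alone gives blue = false.
That conflicts with the unit clause (blue).
So teal must be the other value — set teal = false.
(cool) alone gives cool = true.
That conflicts with the unit clause (NOT cool).
Both values of teal lead to a conflict.
No assignment satisfies every clause.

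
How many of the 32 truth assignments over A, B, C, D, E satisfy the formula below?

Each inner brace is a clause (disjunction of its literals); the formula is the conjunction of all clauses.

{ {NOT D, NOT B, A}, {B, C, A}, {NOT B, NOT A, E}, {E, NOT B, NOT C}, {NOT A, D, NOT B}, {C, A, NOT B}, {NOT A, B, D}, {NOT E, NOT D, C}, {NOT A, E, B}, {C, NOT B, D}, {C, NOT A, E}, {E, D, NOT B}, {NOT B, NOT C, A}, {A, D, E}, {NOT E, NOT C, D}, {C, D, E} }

4

There are 2^5 = 32 truth assignments over (A, B, C, D, E).
Split on D. With D = true, the clauses containing D are satisfied and NOT D drops from the rest; 4 of the 2^4 = 16 assignments to the other variables satisfy what remains.
With D = false, by the same count on the reduced clause set, 0 assignments work.
Total: 4 + 0 = 4.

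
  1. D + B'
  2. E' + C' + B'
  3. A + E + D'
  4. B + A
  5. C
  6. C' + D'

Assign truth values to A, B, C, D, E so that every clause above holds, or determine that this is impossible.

(C) alone gives C = 1.
(D') alone gives D = 0.
(B') alone gives B = 0.
(A) alone gives A = 1.
Every clause is now satisfied; E is unconstrained.

A ↦ 1, B ↦ 0, C ↦ 1, D ↦ 0, E ↦ 1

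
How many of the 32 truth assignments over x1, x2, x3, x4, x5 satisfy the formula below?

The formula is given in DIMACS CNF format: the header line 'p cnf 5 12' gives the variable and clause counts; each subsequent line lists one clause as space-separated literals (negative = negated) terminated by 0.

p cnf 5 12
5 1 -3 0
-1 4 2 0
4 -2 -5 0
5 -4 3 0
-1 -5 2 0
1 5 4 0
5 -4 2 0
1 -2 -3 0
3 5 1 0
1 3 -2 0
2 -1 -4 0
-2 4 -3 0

8

There are 2^5 = 32 truth assignments over (x1, x2, x3, x4, x5).
Split on x5. With x5 = True, the clauses containing x5 are satisfied and ¬x5 drops from the rest; 6 of the 2^4 = 16 assignments to the other variables satisfy what remains.
With x5 = False, by the same count on the reduced clause set, 2 assignments work.
(One model: x1=F, x2=F, x3=F, x4=F, x5=T.)
Total: 6 + 2 = 8.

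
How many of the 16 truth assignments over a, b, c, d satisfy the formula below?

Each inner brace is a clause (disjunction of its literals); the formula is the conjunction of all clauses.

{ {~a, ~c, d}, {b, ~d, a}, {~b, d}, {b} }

4

There are 2^4 = 16 truth assignments over (a, b, c, d).
Split on d. With d = 1, the clauses containing d are satisfied and ~d drops from the rest; 4 of the 2^3 = 8 assignments to the other variables satisfy what remains.
With d = 0, by the same count on the reduced clause set, 0 assignments work.
Total: 4 + 0 = 4.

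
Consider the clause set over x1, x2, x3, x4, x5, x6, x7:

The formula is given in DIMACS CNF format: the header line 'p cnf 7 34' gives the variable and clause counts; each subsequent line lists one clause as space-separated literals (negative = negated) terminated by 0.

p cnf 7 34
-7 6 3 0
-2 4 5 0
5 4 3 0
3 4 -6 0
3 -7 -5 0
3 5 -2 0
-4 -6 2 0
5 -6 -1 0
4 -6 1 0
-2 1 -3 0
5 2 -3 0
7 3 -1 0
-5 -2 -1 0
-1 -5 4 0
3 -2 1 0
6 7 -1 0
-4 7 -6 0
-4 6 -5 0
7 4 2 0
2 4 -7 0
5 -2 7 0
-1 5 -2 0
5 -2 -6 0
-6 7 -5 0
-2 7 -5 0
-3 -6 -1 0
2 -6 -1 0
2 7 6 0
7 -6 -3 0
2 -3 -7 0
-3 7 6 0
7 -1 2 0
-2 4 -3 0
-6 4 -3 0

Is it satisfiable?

Unsatisfiable

Case x7 = False:
Case x3 = True:
The clause (¬x6) is unit, so x6 = False.
Now (x6) is unsatisfied and unit — conflict.
That branch fails; take x3 = False instead.
The clause (¬x1) is unit, so x1 = False.
The clause (¬x2) is unit, so x2 = False.
The clause (x4) is unit, so x4 = True.
The clause (¬x6) is unit, so x6 = False.
Now (x6) is unsatisfied and unit — conflict.
Either choice for x3 ends in contradiction.
That branch fails; take x7 = True instead.
Case x6 = True:
Case x3 = True:
The clause (¬x1) is unit, so x1 = False.
The clause (x4) is unit, so x4 = True.
The clause (x2) is unit, so x2 = True.
Now (¬x2) is unsatisfied and unit — conflict.
That branch fails; take x3 = False instead.
The clause (x4) is unit, so x4 = True.
The clause (¬x5) is unit, so x5 = False.
The clause (¬x2) is unit, so x2 = False.
Now (x2) is unsatisfied and unit — conflict.
Either choice for x3 ends in contradiction.
That branch fails; take x6 = False instead.
The clause (x3) is unit, so x3 = True.
The clause (x2) is unit, so x2 = True.
The clause (x1) is unit, so x1 = True.
The clause (¬x5) is unit, so x5 = False.
Now (x5) is unsatisfied and unit — conflict.
Either choice for x6 ends in contradiction.
Either choice for x7 ends in contradiction.
No assignment satisfies every clause.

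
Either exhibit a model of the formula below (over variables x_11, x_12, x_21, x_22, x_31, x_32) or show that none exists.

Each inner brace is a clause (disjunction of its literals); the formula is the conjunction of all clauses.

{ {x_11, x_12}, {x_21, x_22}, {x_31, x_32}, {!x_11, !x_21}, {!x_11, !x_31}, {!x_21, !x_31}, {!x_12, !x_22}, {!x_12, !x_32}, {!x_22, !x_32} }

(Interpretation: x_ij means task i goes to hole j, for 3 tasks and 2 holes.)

Case x_11 = true:
The clause (!x_21) is unit, so x_21 = false.
The clause (x_22) is unit, so x_22 = true.
The clause (!x_31) is unit, so x_31 = false.
The clause (x_32) is unit, so x_32 = true.
That conflicts with the unit clause (!x_32).
Backtrack on x_11: now try x_11 = false.
The clause (x_12) is unit, so x_12 = true.
The clause (!x_22) is unit, so x_22 = false.
The clause (x_21) is unit, so x_21 = true.
The clause (!x_31) is unit, so x_31 = false.
The clause (x_32) is unit, so x_32 = true.
That conflicts with the unit clause (!x_32).
Neither x_11 = true nor x_11 = false works.

UNSATISFIABLE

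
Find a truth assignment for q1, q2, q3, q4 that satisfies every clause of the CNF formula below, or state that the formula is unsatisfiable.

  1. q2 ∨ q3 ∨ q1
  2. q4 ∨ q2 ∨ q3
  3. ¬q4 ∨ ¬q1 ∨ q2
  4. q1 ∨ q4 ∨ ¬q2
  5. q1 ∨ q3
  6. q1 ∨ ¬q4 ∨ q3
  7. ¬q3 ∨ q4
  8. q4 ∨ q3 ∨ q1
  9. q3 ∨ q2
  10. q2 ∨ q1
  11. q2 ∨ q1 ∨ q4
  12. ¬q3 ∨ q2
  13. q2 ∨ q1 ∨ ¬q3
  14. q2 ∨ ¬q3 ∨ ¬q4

q1 ↦ False, q2 ↦ True, q3 ↦ True, q4 ↦ True

Try q1 = False.
The clause (q3) is unit, so q3 = True.
The clause (q4) is unit, so q4 = True.
The clause (q2) is unit, so q2 = True.
This assignment satisfies each clause.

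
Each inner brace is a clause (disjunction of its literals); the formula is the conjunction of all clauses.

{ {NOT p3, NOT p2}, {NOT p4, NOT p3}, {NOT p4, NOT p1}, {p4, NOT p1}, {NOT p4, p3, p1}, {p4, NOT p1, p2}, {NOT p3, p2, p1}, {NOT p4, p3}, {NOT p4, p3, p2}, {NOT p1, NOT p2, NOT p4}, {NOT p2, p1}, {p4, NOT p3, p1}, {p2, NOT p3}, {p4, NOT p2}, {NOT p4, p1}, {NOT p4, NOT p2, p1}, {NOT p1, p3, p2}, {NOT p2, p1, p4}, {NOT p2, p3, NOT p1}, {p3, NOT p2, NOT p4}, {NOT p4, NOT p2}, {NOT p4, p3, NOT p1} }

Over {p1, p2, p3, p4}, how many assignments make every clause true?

There are 2^4 = 16 truth assignments over (p1, p2, p3, p4).
Split on p2. With p2 = true, the clauses containing p2 are satisfied and NOT p2 drops from the rest; 0 of the 2^3 = 8 assignments to the other variables satisfy what remains.
With p2 = false, by the same count on the reduced clause set, 1 assignment works.
Total: 0 + 1 = 1.

1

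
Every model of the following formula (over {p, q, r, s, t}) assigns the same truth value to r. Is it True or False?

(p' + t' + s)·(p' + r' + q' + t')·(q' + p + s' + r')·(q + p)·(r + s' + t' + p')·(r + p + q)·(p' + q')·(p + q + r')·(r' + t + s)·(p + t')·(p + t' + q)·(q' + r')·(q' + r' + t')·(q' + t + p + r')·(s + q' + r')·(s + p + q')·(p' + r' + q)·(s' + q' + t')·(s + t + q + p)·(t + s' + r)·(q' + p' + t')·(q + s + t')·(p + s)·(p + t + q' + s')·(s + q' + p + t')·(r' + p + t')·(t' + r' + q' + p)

Suppose r = 1.
From the singleton clause (q'), q = 0.
From the singleton clause (p), p = 1.
Now (p') is unsatisfied and unit — conflict.
So every satisfying assignment has r = False.

False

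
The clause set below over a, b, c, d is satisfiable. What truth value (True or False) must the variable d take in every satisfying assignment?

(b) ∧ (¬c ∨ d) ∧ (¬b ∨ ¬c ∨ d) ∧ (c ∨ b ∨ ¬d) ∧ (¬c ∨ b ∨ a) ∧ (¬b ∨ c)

Suppose d = False.
(b) alone gives b = True.
(¬c) alone gives c = False.
That conflicts with the unit clause (c).
So every satisfying assignment has d = True.

True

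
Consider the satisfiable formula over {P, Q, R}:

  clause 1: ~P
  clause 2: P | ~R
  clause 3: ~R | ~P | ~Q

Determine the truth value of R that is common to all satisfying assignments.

Suppose R = 1.
(~P) alone gives P = 0.
Now (P) is unsatisfied and unit — conflict.
So every satisfying assignment has R = False.

False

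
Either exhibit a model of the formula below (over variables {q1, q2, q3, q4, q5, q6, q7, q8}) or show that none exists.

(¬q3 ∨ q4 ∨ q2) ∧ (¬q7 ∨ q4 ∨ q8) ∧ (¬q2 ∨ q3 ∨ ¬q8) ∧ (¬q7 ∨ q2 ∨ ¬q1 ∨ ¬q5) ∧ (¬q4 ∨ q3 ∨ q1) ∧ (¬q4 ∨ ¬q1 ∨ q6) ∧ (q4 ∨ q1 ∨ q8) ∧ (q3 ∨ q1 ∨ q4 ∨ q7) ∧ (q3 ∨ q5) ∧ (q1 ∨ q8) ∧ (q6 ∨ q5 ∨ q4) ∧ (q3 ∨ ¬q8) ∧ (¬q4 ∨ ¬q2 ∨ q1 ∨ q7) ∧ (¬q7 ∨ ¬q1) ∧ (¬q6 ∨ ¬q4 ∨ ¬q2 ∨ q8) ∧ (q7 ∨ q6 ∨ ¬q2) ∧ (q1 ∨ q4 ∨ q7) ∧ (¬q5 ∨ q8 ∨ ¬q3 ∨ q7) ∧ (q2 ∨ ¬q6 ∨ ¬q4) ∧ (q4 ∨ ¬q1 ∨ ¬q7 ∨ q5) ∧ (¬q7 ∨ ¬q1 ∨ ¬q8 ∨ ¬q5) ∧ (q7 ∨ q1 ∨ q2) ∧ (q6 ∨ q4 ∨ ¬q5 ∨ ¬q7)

q1: True; q2: False; q3: False; q4: False; q5: True; q6: True; q7: False; q8: False

Branch on q3: set q3 = False.
(q5) alone gives q5 = True.
(¬q8) alone gives q8 = False.
(q1) alone gives q1 = True.
(¬q7) alone gives q7 = False.
Branch on q4: set q4 = False.
Branch on q6: set q6 = True.
No clause remains; q2 is free.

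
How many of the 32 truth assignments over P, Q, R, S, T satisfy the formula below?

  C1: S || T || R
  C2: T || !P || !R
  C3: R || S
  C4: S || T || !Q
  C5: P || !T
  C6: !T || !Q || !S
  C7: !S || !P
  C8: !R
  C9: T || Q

There are 2^5 = 32 truth assignments over (P, Q, R, S, T).
Split on P. With P = true, the clauses containing P are satisfied and !P drops from the rest; 0 of the 2^4 = 16 assignments to the other variables satisfy what remains.
With P = false, by the same count on the reduced clause set, 1 assignment works.
Total: 0 + 1 = 1.

1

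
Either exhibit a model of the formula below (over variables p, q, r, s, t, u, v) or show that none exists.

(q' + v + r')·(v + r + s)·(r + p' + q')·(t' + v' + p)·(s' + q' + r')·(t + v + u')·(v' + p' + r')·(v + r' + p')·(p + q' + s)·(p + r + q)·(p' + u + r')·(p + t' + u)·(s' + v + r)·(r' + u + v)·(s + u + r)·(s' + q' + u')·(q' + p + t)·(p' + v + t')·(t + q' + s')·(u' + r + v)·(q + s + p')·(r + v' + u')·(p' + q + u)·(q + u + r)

p: 0, q: 0, r: 1, s: 0, t: 1, u: 1, v: 0

Branch on q: set q = 0.
Branch on p: set p = 0.
The clause (r) is unit, so r = 1.
Branch on t: set t = 1.
The clause (v') is unit, so v = 0.
The clause (u) is unit, so u = 1.
All clauses hold; s can take either value.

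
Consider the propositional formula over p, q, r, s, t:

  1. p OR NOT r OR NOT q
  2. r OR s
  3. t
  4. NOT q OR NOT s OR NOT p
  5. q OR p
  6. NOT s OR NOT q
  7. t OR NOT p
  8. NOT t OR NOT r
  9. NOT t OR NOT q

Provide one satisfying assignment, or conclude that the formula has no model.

From the singleton clause (t), t = true.
From the singleton clause (NOT r), r = false.
From the singleton clause (s), s = true.
From the singleton clause (NOT q), q = false.
From the singleton clause (p), p = true.
Every clause now holds.

p ↦ true,  q ↦ false,  r ↦ false,  s ↦ true,  t ↦ true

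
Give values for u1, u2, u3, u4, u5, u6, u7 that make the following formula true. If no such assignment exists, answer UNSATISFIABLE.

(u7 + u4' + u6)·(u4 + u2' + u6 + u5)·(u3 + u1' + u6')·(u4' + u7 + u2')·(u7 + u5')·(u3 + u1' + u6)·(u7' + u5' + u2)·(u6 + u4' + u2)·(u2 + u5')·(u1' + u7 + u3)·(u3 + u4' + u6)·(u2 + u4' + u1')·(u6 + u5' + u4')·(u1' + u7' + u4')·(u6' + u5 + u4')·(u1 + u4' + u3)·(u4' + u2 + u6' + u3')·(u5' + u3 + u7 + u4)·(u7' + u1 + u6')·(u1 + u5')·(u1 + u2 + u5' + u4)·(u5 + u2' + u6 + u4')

Suppose u7 = 1.
Suppose u5 = 1.
Unit clause (u2) forces u2 = 1.
Unit clause (u1) forces u1 = 1.
Unit clause (u4') forces u4 = 0.
Suppose u3 = 1.
Every clause is now satisfied; u6 is unconstrained.

u1=1,  u2=1,  u3=1,  u4=0,  u5=1,  u6=1,  u7=1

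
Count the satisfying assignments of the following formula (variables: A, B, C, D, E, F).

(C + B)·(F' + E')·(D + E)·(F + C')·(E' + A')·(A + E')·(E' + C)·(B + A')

7

There are 2^6 = 64 truth assignments over (A, B, C, D, E, F).
Split on C. With C = 1, the clauses containing C are satisfied and C' drops from the rest; 3 of the 2^5 = 32 assignments to the other variables satisfy what remains.
With C = 0, by the same count on the reduced clause set, 4 assignments work.
(One model: A=F, B=F, C=T, D=T, E=F, F=T.)
Total: 3 + 4 = 7.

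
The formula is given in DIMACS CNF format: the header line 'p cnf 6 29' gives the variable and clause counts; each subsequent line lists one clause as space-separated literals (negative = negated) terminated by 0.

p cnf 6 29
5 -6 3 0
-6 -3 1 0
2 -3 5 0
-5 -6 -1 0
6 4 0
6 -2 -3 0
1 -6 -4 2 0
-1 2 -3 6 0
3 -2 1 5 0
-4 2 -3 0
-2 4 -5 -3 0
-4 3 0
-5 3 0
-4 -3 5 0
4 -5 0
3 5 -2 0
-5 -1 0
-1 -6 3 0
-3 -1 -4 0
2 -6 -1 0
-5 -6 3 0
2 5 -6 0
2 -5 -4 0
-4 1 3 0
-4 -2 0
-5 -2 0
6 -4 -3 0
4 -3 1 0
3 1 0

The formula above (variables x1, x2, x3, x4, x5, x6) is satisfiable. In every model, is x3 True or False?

Suppose x3 = False.
Unit clause (¬x4) forces x4 = False.
Unit clause (x6) forces x6 = True.
Unit clause (x5) forces x5 = True.
But (¬x5) is also a unit clause — contradiction.
So every satisfying assignment has x3 = True.

True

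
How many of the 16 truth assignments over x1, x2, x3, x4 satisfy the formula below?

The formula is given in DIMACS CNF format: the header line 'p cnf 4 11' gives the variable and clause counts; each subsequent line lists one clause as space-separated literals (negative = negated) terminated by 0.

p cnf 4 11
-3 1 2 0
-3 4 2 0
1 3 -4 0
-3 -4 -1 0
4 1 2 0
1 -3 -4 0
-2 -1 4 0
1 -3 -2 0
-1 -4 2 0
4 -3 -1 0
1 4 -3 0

3

There are 2^4 = 16 truth assignments over (x1, x2, x3, x4).
Check each against the 11 clauses (columns in the order x1, x2, x3, x4):
  F F F F  ✗ fails (x4 ∨ x1 ∨ x2)
  F F F T  ✗ fails (x1 ∨ x3 ∨ ¬x4)
  F F T F  ✗ fails (¬x3 ∨ x1 ∨ x2)
  F F T T  ✗ fails (¬x3 ∨ x1 ∨ x2)
  F T F F  ✓ satisfies all
  F T F T  ✗ fails (x1 ∨ x3 ∨ ¬x4)
  F T T F  ✗ fails (x1 ∨ ¬x3 ∨ ¬x2)
  F T T T  ✗ fails (x1 ∨ ¬x3 ∨ ¬x4)
  T F F F  ✓ satisfies all
  T F F T  ✗ fails (¬x1 ∨ ¬x4 ∨ x2)
  T F T F  ✗ fails (¬x3 ∨ x4 ∨ x2)
  T F T T  ✗ fails (¬x3 ∨ ¬x4 ∨ ¬x1)
  T T F F  ✗ fails (¬x2 ∨ ¬x1 ∨ x4)
  T T F T  ✓ satisfies all
  T T T F  ✗ fails (¬x2 ∨ ¬x1 ∨ x4)
  T T T T  ✗ fails (¬x3 ∨ ¬x4 ∨ ¬x1)
3 of the 16 rows are models.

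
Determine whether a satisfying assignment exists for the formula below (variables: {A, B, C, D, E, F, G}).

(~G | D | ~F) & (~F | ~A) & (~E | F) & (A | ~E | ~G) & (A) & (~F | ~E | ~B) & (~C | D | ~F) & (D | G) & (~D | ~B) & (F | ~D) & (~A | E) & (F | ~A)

No

(A) alone gives A = 1.
(~F) alone gives F = 0.
But (F) is also a unit clause — contradiction.
No assignment satisfies every clause.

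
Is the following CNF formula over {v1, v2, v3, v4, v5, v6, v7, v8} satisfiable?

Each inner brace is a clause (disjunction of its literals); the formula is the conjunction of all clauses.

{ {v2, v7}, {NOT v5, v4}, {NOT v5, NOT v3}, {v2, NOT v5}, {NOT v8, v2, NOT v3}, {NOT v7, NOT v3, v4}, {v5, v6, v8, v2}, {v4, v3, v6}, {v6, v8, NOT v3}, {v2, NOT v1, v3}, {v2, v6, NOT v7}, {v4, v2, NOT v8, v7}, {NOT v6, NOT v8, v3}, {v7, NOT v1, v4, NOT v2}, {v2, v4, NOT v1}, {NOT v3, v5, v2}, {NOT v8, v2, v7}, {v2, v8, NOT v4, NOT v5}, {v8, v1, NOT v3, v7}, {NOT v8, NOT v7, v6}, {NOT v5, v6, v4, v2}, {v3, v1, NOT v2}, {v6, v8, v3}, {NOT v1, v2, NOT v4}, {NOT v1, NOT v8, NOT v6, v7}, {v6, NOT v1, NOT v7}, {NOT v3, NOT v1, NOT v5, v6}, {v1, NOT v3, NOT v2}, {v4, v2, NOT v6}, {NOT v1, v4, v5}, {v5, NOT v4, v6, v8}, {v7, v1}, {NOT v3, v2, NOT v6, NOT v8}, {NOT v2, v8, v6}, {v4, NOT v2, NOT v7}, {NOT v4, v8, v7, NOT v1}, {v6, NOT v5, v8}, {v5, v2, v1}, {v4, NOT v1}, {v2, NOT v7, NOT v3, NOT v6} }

Satisfiable

Try v2 = true.
Try v5 = false.
Try v3 = false.
The clause (v1) is unit, so v1 = true.
The clause (v4) is unit, so v4 = true.
Try v6 = false.
The clause (v8) is unit, so v8 = true.
The clause (NOT v7) is unit, so v7 = false.
All clauses are satisfied.
A satisfying assignment: v1=true; v2=true; v3=false; v4=true; v5=false; v6=false; v7=false; v8=true.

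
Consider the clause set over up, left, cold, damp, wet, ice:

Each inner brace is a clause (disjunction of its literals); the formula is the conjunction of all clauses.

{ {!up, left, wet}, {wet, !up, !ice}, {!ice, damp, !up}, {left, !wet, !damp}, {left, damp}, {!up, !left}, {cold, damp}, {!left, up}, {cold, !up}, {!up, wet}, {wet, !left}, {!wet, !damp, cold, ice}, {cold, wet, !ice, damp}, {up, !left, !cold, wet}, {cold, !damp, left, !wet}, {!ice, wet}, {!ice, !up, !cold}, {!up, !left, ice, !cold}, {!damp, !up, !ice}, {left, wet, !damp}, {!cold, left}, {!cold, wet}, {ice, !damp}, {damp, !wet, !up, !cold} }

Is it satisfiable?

Suppose left = true.
(!up) alone gives up = false.
That conflicts with the unit clause (up).
Backtrack on left: now try left = false.
(damp) alone gives damp = true.
(!wet) alone gives wet = false.
That conflicts with the unit clause (wet).
Either choice for left ends in contradiction.
No assignment satisfies every clause.

Unsatisfiable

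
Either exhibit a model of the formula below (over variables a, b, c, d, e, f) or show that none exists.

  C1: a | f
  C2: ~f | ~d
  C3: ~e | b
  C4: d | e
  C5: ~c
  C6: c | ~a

a=0; b=1; c=0; d=0; e=1; f=1

(~c) alone gives c = 0.
(~a) alone gives a = 0.
(f) alone gives f = 1.
(~d) alone gives d = 0.
(e) alone gives e = 1.
(b) alone gives b = 1.
This assignment satisfies each clause.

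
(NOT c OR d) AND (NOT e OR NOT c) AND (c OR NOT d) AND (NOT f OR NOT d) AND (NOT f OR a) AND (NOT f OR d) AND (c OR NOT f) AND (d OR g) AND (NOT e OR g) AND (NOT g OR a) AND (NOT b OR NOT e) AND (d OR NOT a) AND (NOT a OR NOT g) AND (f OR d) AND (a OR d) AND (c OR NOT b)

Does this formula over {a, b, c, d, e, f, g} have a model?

Yes

Branch on c: set c = true.
(d) alone gives d = true.
(NOT e) alone gives e = false.
(NOT f) alone gives f = false.
Branch on g: set g = false.
No clause remains; a, b are free.
A satisfying assignment: a=false,  b=true,  c=true,  d=true,  e=false,  f=false,  g=false.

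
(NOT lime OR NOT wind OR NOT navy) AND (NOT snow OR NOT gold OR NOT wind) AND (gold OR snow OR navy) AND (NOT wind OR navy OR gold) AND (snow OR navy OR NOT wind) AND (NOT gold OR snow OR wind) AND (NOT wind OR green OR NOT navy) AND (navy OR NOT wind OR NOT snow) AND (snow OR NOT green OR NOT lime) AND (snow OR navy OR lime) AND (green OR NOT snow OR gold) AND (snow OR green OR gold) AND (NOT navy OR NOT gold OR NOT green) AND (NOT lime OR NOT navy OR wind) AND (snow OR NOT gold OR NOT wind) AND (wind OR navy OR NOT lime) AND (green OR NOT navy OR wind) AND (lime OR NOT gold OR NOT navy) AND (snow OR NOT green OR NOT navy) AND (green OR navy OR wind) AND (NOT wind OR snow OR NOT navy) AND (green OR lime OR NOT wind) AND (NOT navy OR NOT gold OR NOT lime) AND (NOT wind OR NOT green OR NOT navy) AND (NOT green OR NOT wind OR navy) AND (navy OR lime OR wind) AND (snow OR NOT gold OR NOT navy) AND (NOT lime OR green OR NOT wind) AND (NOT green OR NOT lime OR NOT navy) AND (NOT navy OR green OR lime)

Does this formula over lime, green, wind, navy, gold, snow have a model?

Try lime = false.
Try snow = true.
Try gold = false.
The clause (green) is unit, so green = true.
Try wind = false.
The clause (navy) is unit, so navy = true.
Every clause now holds.
A satisfying assignment: lime: false,  green: true,  wind: false,  navy: true,  gold: false,  snow: true.

Yes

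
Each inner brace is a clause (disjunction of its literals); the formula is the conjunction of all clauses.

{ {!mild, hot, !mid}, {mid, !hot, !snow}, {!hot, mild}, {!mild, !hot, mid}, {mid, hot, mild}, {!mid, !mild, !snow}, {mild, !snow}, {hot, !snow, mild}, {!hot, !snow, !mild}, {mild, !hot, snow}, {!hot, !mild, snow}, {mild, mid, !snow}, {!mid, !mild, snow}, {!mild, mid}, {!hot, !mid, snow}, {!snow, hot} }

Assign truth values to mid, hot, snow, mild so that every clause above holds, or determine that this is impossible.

mid ↦ true; hot ↦ false; snow ↦ false; mild ↦ false

Suppose hot = false.
The clause (!snow) is unit, so snow = false.
Suppose mild = false.
The clause (mid) is unit, so mid = true.
This assignment satisfies each clause.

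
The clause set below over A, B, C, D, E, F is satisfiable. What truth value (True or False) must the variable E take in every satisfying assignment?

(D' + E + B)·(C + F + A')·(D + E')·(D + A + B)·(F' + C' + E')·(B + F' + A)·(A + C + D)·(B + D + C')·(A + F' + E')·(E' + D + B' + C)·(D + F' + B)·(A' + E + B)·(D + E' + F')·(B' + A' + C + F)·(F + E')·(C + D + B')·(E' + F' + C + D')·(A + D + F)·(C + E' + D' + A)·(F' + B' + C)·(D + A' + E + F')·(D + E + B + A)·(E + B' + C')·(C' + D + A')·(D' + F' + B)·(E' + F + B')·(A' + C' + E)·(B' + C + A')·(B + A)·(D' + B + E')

Suppose E = 1.
From the singleton clause (D), D = 1.
From the singleton clause (F), F = 1.
From the singleton clause (C'), C = 0.
That conflicts with the unit clause (C).
So every satisfying assignment has E = False.

False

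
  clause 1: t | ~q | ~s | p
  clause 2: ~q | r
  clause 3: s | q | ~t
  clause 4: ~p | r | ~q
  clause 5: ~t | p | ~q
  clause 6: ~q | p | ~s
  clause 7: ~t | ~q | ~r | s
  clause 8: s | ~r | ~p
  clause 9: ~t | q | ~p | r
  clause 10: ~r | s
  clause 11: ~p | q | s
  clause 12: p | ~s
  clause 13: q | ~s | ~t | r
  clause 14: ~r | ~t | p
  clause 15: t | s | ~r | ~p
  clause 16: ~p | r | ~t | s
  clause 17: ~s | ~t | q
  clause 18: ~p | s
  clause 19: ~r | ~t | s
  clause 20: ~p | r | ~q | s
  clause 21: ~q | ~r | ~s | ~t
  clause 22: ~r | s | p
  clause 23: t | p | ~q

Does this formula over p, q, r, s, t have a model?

Branch on q: set q = 0.
Branch on s: set s = 1.
The clause (p) is unit, so p = 1.
The clause (~t) is unit, so t = 0.
All clauses hold; r can take either value.
A satisfying assignment: p: 1; q: 0; r: 1; s: 1; t: 0.

Yes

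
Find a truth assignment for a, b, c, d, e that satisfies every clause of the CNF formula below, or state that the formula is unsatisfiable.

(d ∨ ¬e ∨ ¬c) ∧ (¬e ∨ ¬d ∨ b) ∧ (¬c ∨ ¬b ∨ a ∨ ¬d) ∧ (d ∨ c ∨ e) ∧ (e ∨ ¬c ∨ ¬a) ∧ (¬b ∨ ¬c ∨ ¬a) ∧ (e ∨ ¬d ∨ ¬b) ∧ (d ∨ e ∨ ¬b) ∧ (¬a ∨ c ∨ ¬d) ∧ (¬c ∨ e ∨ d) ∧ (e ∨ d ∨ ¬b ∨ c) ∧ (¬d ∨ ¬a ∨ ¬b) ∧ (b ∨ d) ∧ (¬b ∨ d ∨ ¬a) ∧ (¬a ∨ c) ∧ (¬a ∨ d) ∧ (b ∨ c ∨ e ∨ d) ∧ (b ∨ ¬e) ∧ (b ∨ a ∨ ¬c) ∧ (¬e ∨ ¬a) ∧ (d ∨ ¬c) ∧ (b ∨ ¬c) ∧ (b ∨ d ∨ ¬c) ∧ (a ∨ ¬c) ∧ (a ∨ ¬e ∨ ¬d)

a ↦ False,  b ↦ False,  c ↦ False,  d ↦ True,  e ↦ False

Case b = False:
From the singleton clause (d), d = True.
From the singleton clause (¬e), e = False.
From the singleton clause (¬c), c = False.
From the singleton clause (¬a), a = False.
Every clause now holds.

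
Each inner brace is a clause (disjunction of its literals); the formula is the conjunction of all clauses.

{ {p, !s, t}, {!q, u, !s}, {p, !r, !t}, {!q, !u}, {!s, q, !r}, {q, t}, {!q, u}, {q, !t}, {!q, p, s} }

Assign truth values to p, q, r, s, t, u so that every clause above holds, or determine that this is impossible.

Case q = false:
The clause (t) is unit, so t = true.
That conflicts with the unit clause (!t).
So q must be the other value — set q = true.
The clause (!u) is unit, so u = false.
That conflicts with the unit clause (u).
Neither q = true nor q = false works.

UNSATISFIABLE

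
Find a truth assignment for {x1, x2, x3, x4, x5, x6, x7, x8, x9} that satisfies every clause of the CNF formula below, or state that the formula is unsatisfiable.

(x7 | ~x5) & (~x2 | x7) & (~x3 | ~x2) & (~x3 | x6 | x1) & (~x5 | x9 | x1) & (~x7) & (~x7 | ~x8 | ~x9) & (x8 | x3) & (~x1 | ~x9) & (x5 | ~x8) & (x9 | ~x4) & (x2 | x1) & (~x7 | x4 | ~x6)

From the singleton clause (~x7), x7 = 0.
From the singleton clause (~x5), x5 = 0.
From the singleton clause (~x2), x2 = 0.
From the singleton clause (~x8), x8 = 0.
From the singleton clause (x3), x3 = 1.
From the singleton clause (x1), x1 = 1.
From the singleton clause (~x9), x9 = 0.
From the singleton clause (~x4), x4 = 0.
No clause remains; x6 is free.

x1 ↦ 1, x2 ↦ 0, x3 ↦ 1, x4 ↦ 0, x5 ↦ 0, x6 ↦ 0, x7 ↦ 0, x8 ↦ 0, x9 ↦ 0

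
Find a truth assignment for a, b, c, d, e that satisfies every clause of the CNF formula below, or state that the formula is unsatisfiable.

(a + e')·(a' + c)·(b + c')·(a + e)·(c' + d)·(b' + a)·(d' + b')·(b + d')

UNSATISFIABLE

Suppose a = 1.
(c) alone gives c = 1.
(b) alone gives b = 1.
(d) alone gives d = 1.
Now (d') is unsatisfied and unit — conflict.
That branch fails; take a = 0 instead.
(e') alone gives e = 0.
Now (e) is unsatisfied and unit — conflict.
Either choice for a ends in contradiction.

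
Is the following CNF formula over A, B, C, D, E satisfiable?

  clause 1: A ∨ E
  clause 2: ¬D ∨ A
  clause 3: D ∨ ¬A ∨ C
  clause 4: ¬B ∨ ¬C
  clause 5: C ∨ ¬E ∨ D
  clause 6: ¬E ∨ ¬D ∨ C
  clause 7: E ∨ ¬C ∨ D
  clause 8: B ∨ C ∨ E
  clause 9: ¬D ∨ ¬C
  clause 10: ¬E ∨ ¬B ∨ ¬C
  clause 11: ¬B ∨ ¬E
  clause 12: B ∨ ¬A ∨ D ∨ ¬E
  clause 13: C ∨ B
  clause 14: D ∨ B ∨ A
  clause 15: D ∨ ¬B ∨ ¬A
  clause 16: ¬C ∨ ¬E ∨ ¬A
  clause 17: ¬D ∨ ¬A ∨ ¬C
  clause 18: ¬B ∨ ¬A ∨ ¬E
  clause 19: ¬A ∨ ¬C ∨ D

Yes

Suppose A = True.
Suppose D = True.
(¬C) alone gives C = False.
(¬E) alone gives E = False.
(B) alone gives B = True.
All clauses are satisfied.
A satisfying assignment: A ↦ True, B ↦ True, C ↦ False, D ↦ True, E ↦ False.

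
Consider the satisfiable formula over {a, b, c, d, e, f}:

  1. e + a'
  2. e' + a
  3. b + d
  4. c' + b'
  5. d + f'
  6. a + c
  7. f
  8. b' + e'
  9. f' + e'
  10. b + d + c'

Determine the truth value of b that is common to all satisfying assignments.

Suppose b = 1.
The clause (c') is unit, so c = 0.
The clause (a) is unit, so a = 1.
The clause (e) is unit, so e = 1.
Now (e') is unsatisfied and unit — conflict.
So every satisfying assignment has b = False.

False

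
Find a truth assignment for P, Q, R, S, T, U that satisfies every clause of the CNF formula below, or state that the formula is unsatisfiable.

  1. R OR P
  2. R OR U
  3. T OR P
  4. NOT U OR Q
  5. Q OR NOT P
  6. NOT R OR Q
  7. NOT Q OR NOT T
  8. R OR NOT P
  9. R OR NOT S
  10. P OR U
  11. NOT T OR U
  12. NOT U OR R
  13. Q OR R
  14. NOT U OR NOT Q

P ↦ true; Q ↦ true; R ↦ true; S ↦ true; T ↦ false; U ↦ false

Branch on R: set R = true.
From the singleton clause (Q), Q = true.
From the singleton clause (NOT T), T = false.
From the singleton clause (P), P = true.
From the singleton clause (NOT U), U = false.
Every clause is now satisfied; S is unconstrained.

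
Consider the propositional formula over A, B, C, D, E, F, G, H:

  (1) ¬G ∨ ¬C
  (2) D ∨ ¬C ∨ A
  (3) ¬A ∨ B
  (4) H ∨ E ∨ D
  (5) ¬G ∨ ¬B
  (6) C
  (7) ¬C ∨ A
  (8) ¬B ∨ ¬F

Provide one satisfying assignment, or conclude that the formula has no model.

A: True, B: True, C: True, D: False, E: False, F: False, G: False, H: True

From the singleton clause (C), C = True.
From the singleton clause (¬G), G = False.
From the singleton clause (A), A = True.
From the singleton clause (B), B = True.
From the singleton clause (¬F), F = False.
Branch on H: set H = True.
Every clause is now satisfied; D, E are unconstrained.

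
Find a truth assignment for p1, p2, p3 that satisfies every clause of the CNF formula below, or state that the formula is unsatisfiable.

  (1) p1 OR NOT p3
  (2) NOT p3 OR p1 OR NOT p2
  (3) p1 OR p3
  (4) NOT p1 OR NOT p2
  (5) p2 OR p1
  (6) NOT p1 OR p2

Try p1 = true.
(NOT p2) alone gives p2 = false.
That conflicts with the unit clause (p2).
So p1 must be the other value — set p1 = false.
(NOT p3) alone gives p3 = false.
That conflicts with the unit clause (p3).
Neither p1 = true nor p1 = false works.

UNSATISFIABLE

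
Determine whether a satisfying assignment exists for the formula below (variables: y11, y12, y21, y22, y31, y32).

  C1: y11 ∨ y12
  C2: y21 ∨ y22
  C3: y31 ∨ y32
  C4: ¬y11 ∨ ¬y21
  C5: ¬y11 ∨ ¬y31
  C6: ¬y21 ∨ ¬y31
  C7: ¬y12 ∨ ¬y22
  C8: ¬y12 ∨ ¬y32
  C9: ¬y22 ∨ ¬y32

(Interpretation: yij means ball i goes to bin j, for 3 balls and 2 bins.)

Try y11 = True.
(¬y21) alone gives y21 = False.
(y22) alone gives y22 = True.
(¬y31) alone gives y31 = False.
(y32) alone gives y32 = True.
But (¬y32) is also a unit clause — contradiction.
So y11 must be the other value — set y11 = False.
(y12) alone gives y12 = True.
(¬y22) alone gives y22 = False.
(y21) alone gives y21 = True.
(¬y31) alone gives y31 = False.
(y32) alone gives y32 = True.
But (¬y32) is also a unit clause — contradiction.
Either choice for y11 ends in contradiction.
No assignment satisfies every clause.

No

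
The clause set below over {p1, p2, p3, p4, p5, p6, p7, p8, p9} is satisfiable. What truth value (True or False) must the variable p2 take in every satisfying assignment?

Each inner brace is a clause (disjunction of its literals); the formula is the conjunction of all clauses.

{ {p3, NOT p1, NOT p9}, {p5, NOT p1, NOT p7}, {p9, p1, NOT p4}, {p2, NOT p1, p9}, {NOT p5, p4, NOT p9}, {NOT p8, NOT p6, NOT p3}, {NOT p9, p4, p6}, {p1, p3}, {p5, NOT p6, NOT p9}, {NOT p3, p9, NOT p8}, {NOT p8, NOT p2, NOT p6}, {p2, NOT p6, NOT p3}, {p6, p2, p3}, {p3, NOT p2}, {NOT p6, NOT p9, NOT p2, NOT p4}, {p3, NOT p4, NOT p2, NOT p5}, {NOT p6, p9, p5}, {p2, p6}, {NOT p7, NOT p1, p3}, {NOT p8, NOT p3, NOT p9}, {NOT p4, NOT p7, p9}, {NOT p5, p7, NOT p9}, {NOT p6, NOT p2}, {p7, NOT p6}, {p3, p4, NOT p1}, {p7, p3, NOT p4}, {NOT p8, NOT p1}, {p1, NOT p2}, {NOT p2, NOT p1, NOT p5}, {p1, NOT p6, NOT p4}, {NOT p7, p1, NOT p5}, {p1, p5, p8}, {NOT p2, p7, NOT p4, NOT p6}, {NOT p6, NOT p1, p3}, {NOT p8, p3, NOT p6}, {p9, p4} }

True

Suppose p2 = false.
The clause (p6) is unit, so p6 = true.
The clause (NOT p3) is unit, so p3 = false.
The clause (p1) is unit, so p1 = true.
But (NOT p1) is also a unit clause — contradiction.
So every satisfying assignment has p2 = True.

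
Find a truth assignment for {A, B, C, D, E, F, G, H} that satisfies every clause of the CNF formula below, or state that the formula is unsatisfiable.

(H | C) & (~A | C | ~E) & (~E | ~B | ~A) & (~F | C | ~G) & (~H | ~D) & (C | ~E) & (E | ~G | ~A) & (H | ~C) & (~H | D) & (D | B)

UNSATISFIABLE

Try H = 1.
From the singleton clause (~D), D = 0.
That conflicts with the unit clause (D).
Backtrack on H: now try H = 0.
From the singleton clause (C), C = 1.
That conflicts with the unit clause (~C).
Both values of H lead to a conflict.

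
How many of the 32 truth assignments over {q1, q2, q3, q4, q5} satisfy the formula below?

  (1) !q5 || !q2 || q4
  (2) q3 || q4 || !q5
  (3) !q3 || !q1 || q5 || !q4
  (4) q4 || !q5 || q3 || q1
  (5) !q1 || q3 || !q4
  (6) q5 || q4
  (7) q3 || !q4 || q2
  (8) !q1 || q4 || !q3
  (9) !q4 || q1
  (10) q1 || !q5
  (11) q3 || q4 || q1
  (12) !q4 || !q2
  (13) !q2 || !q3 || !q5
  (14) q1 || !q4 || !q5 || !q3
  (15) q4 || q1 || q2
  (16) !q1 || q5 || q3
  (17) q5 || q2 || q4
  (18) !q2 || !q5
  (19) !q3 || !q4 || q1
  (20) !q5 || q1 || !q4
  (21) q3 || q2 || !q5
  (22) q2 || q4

1

There are 2^5 = 32 truth assignments over (q1, q2, q3, q4, q5).
Split on q4. With q4 = true, the clauses containing q4 are satisfied and !q4 drops from the rest; 1 of the 2^4 = 16 assignments to the other variables satisfy what remains.
With q4 = false, by the same count on the reduced clause set, 0 assignments work.
(One model: q1=T, q2=F, q3=T, q4=T, q5=T.)
Total: 1 + 0 = 1.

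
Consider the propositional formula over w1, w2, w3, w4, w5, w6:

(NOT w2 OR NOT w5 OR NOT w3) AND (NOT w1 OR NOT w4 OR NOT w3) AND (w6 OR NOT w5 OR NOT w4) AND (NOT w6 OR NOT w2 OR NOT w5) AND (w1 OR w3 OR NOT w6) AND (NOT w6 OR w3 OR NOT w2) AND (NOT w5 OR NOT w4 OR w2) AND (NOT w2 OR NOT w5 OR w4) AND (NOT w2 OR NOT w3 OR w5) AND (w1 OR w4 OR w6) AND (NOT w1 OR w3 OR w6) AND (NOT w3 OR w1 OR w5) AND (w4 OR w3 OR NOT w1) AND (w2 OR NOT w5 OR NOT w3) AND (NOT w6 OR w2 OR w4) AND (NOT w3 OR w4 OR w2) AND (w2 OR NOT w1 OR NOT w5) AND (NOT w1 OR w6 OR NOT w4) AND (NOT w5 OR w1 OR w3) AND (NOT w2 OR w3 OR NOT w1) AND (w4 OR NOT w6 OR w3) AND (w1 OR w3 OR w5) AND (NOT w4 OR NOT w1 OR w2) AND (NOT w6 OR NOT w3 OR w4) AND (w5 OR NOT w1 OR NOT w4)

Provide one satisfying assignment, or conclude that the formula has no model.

Suppose w2 = false.
Suppose w5 = false.
Suppose w3 = false.
From the singleton clause (w1), w1 = true.
From the singleton clause (w6), w6 = true.
From the singleton clause (w4), w4 = true.
Now (NOT w4) is unsatisfied and unit — conflict.
Backtrack on w3: now try w3 = true.
From the singleton clause (w1), w1 = true.
From the singleton clause (NOT w4), w4 = false.
Now (w4) is unsatisfied and unit — conflict.
Both values of w3 lead to a conflict.
Backtrack on w5: now try w5 = true.
From the singleton clause (NOT w4), w4 = false.
From the singleton clause (NOT w3), w3 = false.
From the singleton clause (NOT w1), w1 = false.
Now (w1) is unsatisfied and unit — conflict.
Both values of w5 lead to a conflict.
Backtrack on w2: now try w2 = true.
Suppose w5 = false.
From the singleton clause (NOT w3), w3 = false.
From the singleton clause (NOT w6), w6 = false.
From the singleton clause (NOT w1), w1 = false.
Now (w1) is unsatisfied and unit — conflict.
Backtrack on w5: now try w5 = true.
From the singleton clause (NOT w3), w3 = false.
From the singleton clause (NOT w6), w6 = false.
From the singleton clause (NOT w4), w4 = false.
Now (w4) is unsatisfied and unit — conflict.
Both values of w5 lead to a conflict.
Both values of w2 lead to a conflict.

UNSATISFIABLE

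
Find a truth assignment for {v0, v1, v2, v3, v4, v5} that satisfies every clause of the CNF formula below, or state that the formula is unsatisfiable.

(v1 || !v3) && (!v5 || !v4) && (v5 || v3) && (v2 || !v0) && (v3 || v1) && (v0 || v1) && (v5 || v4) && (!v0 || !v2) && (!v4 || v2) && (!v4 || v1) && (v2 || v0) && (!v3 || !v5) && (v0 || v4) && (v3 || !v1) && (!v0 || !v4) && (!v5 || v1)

v0: false; v1: true; v2: true; v3: true; v4: true; v5: false

Branch on v1: set v1 = true.
The clause (v3) is unit, so v3 = true.
The clause (!v5) is unit, so v5 = false.
The clause (v4) is unit, so v4 = true.
The clause (v2) is unit, so v2 = true.
The clause (!v0) is unit, so v0 = false.
This assignment satisfies each clause.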